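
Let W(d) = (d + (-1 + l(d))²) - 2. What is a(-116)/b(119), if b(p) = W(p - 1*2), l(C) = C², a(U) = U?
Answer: -116/187361459 ≈ -6.1912e-7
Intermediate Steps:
W(d) = -2 + d + (-1 + d²)² (W(d) = (d + (-1 + d²)²) - 2 = -2 + d + (-1 + d²)²)
b(p) = -4 + p + (-1 + (-2 + p)²)² (b(p) = -2 + (p - 1*2) + (-1 + (p - 1*2)²)² = -2 + (p - 2) + (-1 + (p - 2)²)² = -2 + (-2 + p) + (-1 + (-2 + p)²)² = -4 + p + (-1 + (-2 + p)²)²)
a(-116)/b(119) = -116/(-4 + 119 + (-1 + (-2 + 119)²)²) = -116/(-4 + 119 + (-1 + 117²)²) = -116/(-4 + 119 + (-1 + 13689)²) = -116/(-4 + 119 + 13688²) = -116/(-4 + 119 + 187361344) = -116/187361459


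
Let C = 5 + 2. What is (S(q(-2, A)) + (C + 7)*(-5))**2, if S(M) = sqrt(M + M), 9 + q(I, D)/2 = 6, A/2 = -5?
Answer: 4888 - 280*I*sqrt(3) ≈ 4888.0 - 484.97*I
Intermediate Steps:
A = -10 (A = 2*(-5) = -10)
q(I, D) = -6 (q(I, D) = -18 + 2*6 = -18 + 12 = -6)
S(M) = sqrt(2)*sqrt(M) (S(M) = sqrt(2*M) = sqrt(2)*sqrt(M))
C = 7
(S(q(-2, A)) + (C + 7)*(-5))**2 = (sqrt(2)*sqrt(-6) + (7 + 7)*(-5))**2 = (sqrt(2)*(I*sqrt(6)) + 14*(-5))**2 = (2*I*sqrt(3) - 70)**2 = (-70 + 2*I*sqrt(3))**2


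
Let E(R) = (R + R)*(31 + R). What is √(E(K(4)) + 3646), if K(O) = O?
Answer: √3926 ≈ 62.658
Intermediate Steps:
E(R) = 2*R*(31 + R) (E(R) = (2*R)*(31 + R) = 2*R*(31 + R))
√(E(K(4)) + 3646) = √(2*4*(31 + 4) + 3646) = √(2*4*35 + 3646) = √(280 + 3646) = √3926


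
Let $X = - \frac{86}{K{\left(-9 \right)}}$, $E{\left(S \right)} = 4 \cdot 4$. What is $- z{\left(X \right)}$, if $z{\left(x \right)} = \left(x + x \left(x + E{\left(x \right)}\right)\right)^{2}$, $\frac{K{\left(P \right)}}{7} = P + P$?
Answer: $- \frac{2294601604}{15752961} \approx -145.66$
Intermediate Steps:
$K{\left(P \right)} = 14 P$ ($K{\left(P \right)} = 7 \left(P + P\right) = 7 \cdot 2 P = 14 P$)
$E{\left(S \right)} = 16$
$X = \frac{43}{63}$ ($X = - \frac{86}{14 \left(-9\right)} = - \frac{86}{-126} = \left(-86\right) \left(- \frac{1}{126}\right) = \frac{43}{63} \approx 0.68254$)
$z{\left(x \right)} = \left(x + x \left(16 + x\right)\right)^{2}$ ($z{\left(x \right)} = \left(x + x \left(x + 16\right)\right)^{2} = \left(x + x \left(16 + x\right)\right)^{2}$)
$- z{\left(X \right)} = - \left(\frac{43}{63}\right)^{2} \left(17 + \frac{43}{63}\right)^{2} = - \frac{1849 \left(\frac{1114}{63}\right)^{2}}{3969} = - \frac{1849 \cdot 1240996}{3969 \cdot 3969} = \left(-1\right) \frac{2294601604}{15752961} = - \frac{2294601604}{15752961}$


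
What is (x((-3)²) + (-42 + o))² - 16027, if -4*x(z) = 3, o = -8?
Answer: -215223/16 ≈ -13451.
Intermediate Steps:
x(z) = -¾ (x(z) = -¼*3 = -¾)
(x((-3)²) + (-42 + o))² - 16027 = (-¾ + (-42 - 8))² - 16027 = (-¾ - 50)² - 16027 = (-203/4)² - 16027 = 41209/16 - 16027 = -215223/16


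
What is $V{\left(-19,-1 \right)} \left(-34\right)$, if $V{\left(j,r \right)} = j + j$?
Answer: $1292$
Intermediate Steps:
$V{\left(j,r \right)} = 2 j$
$V{\left(-19,-1 \right)} \left(-34\right) = 2 \left(-19\right) \left(-34\right) = \left(-38\right) \left(-34\right) = 1292$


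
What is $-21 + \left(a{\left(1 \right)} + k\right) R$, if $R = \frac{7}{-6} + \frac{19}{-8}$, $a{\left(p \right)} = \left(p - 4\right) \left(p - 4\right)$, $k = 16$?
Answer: $- \frac{2629}{24} \approx -109.54$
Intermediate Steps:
$a{\left(p \right)} = \left(-4 + p\right)^{2}$ ($a{\left(p \right)} = \left(-4 + p\right) \left(-4 + p\right) = \left(-4 + p\right)^{2}$)
$R = - \frac{85}{24}$ ($R = 7 \left(- \frac{1}{6}\right) + 19 \left(- \frac{1}{8}\right) = - \frac{7}{6} - \frac{19}{8} = - \frac{85}{24} \approx -3.5417$)
$-21 + \left(a{\left(1 \right)} + k\right) R = -21 + \left(\left(-4 + 1\right)^{2} + 16\right) \left(- \frac{85}{24}\right) = -21 + \left(\left(-3\right)^{2} + 16\right) \left(- \frac{85}{24}\right) = -21 + \left(9 + 16\right) \left(- \frac{85}{24}\right) = -21 + 25 \left(- \frac{85}{24}\right) = -21 - \frac{2125}{24} = - \frac{2629}{24}$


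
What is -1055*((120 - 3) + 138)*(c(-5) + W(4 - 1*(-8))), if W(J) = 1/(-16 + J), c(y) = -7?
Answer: 7801725/4 ≈ 1.9504e+6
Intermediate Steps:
-1055*((120 - 3) + 138)*(c(-5) + W(4 - 1*(-8))) = -1055*((120 - 3) + 138)*(-7 + 1/(-16 + (4 - 1*(-8)))) = -1055*(117 + 138)*(-7 + 1/(-16 + (4 + 8))) = -269025*(-7 + 1/(-16 + 12)) = -269025*(-7 + 1/(-4)) = -269025*(-7 - 1/4) = -269025*(-29)/4 = -1055*(-7395/4) = 7801725/4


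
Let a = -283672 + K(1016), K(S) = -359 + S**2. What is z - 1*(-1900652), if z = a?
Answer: 2648877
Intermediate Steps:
a = 748225 (a = -283672 + (-359 + 1016**2) = -283672 + (-359 + 1032256) = -283672 + 1031897 = 748225)
z = 748225
z - 1*(-1900652) = 748225 - 1*(-1900652) = 748225 + 1900652 = 2648877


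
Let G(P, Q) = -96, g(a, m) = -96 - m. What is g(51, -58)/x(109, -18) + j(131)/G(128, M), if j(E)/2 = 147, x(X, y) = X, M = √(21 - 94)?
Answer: -5949/1744 ≈ -3.4111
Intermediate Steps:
M = I*√73 (M = √(-73) = I*√73 ≈ 8.544*I)
j(E) = 294 (j(E) = 2*147 = 294)
g(51, -58)/x(109, -18) + j(131)/G(128, M) = (-96 - 1*(-58))/109 + 294/(-96) = (-96 + 58)*(1/109) + 294*(-1/96) = -38*1/109 - 49/16 = -38/109 - 49/16 = -5949/1744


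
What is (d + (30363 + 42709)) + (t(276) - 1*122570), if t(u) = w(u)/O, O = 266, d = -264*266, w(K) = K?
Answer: -15922888/133 ≈ -1.1972e+5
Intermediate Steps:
d = -70224
t(u) = u/266
(d + (30363 + 42709)) + (t(276) - 1*122570) = (-70224 + (30363 + 42709)) + ((1/266)*276 - 1*122570) = (-70224 + 73072) + (138/133 - 122570) = 2848 - 16301672/133 = -15922888/133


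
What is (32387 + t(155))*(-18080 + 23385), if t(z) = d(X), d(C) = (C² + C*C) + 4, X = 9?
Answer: 172693665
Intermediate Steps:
d(C) = 4 + 2*C² (d(C) = (C² + C²) + 4 = 2*C² + 4 = 4 + 2*C²)
t(z) = 166 (t(z) = 4 + 2*9² = 4 + 2*81 = 4 + 162 = 166)
(32387 + t(155))*(-18080 + 23385) = (32387 + 166)*(-18080 + 23385) = 32553*5305 = 172693665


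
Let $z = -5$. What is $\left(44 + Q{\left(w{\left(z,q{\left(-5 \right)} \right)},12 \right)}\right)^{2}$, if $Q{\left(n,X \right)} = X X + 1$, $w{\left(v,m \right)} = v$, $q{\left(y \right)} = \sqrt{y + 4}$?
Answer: $35721$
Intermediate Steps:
$q{\left(y \right)} = \sqrt{4 + y}$
$Q{\left(n,X \right)} = 1 + X^{2}$ ($Q{\left(n,X \right)} = X^{2} + 1 = 1 + X^{2}$)
$\left(44 + Q{\left(w{\left(z,q{\left(-5 \right)} \right)},12 \right)}\right)^{2} = \left(44 + \left(1 + 12^{2}\right)\right)^{2} = \left(44 + \left(1 + 144\right)\right)^{2} = \left(44 + 145\right)^{2} = 189^{2} = 35721$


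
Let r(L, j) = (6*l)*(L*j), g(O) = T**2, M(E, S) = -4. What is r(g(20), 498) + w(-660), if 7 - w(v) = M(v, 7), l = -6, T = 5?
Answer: -448189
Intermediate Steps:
g(O) = 25 (g(O) = 5**2 = 25)
w(v) = 11 (w(v) = 7 - 1*(-4) = 7 + 4 = 11)
r(L, j) = -36*L*j (r(L, j) = (6*(-6))*(L*j) = -36*L*j)
r(g(20), 498) + w(-660) = -36*25*498 + 11 = -448200 + 11 = -448189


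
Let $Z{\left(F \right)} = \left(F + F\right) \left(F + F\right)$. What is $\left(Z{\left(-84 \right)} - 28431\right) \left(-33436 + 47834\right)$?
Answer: $-2980386$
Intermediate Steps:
$Z{\left(F \right)} = 4 F^{2}$ ($Z{\left(F \right)} = 2 F 2 F = 4 F^{2}$)
$\left(Z{\left(-84 \right)} - 28431\right) \left(-33436 + 47834\right) = \left(4 \left(-84\right)^{2} - 28431\right) \left(-33436 + 47834\right) = \left(4 \cdot 7056 - 28431\right) 14398 = \left(28224 - 28431\right) 14398 = \left(-207\right) 14398 = -2980386$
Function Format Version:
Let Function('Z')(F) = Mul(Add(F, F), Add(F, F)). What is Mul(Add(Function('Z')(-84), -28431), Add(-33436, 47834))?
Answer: -2980386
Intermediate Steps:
Function('Z')(F) = Mul(4, Pow(F, 2)) (Function('Z')(F) = Mul(Mul(2, F), Mul(2, F)) = Mul(4, Pow(F, 2)))
Mul(Add(Function('Z')(-84), -28431), Add(-33436, 47834)) = Mul(Add(Mul(4, Pow(-84, 2)), -28431), Add(-33436, 47834)) = Mul(Add(Mul(4, 7056), -28431), 14398) = Mul(Add(28224, -28431), 14398) = Mul(-207, 14398) = -2980386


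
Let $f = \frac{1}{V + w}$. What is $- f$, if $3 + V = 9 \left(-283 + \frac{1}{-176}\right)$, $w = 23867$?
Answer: $- \frac{176}{3751783} \approx -4.6911 \cdot 10^{-5}$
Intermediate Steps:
$V = - \frac{448809}{176}$ ($V = -3 + 9 \left(-283 + \frac{1}{-176}\right) = -3 + 9 \left(-283 - \frac{1}{176}\right) = -3 + 9 \left(- \frac{49809}{176}\right) = -3 - \frac{448281}{176} = - \frac{448809}{176} \approx -2550.1$)
$f = \frac{176}{3751783}$ ($f = \frac{1}{- \frac{448809}{176} + 23867} = \frac{1}{\frac{3751783}{176}} = \frac{176}{3751783} \approx 4.6911 \cdot 10^{-5}$)
$- f = \left(-1\right) \frac{176}{3751783} = - \frac{176}{3751783}$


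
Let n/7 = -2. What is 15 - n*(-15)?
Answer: -195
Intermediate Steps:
n = -14 (n = 7*(-2) = -14)
15 - n*(-15) = 15 - 1*(-14)*(-15) = 15 + 14*(-15) = 15 - 210 = -195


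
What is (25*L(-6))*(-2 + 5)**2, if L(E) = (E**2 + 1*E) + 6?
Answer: 8100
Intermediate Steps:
L(E) = 6 + E + E**2 (L(E) = (E**2 + E) + 6 = (E + E**2) + 6 = 6 + E + E**2)
(25*L(-6))*(-2 + 5)**2 = (25*(6 - 6 + (-6)**2))*(-2 + 5)**2 = (25*(6 - 6 + 36))*3**2 = (25*36)*9 = 900*9 = 8100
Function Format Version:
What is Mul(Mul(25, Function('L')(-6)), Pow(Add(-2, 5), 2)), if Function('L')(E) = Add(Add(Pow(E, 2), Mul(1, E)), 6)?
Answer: 8100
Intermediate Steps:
Function('L')(E) = Add(6, E, Pow(E, 2)) (Function('L')(E) = Add(Add(Pow(E, 2), E), 6) = Add(Add(E, Pow(E, 2)), 6) = Add(6, E, Pow(E, 2)))
Mul(Mul(25, Function('L')(-6)), Pow(Add(-2, 5), 2)) = Mul(Mul(25, Add(6, -6, Pow(-6, 2))), Pow(Add(-2, 5), 2)) = Mul(Mul(25, Add(6, -6, 36)), Pow(3, 2)) = Mul(Mul(25, 36), 9) = Mul(900, 9) = 8100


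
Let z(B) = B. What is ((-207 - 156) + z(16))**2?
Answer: 120409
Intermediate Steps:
((-207 - 156) + z(16))**2 = ((-207 - 156) + 16)**2 = (-363 + 16)**2 = (-347)**2 = 120409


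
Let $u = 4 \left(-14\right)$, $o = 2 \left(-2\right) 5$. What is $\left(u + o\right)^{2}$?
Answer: $5776$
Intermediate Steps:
$o = -20$ ($o = \left(-4\right) 5 = -20$)
$u = -56$
$\left(u + o\right)^{2} = \left(-56 - 20\right)^{2} = \left(-76\right)^{2} = 5776$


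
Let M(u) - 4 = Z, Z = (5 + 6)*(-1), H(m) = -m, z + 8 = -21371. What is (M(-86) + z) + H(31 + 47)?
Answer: -21464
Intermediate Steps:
z = -21379 (z = -8 - 21371 = -21379)
Z = -11 (Z = 11*(-1) = -11)
M(u) = -7 (M(u) = 4 - 11 = -7)
(M(-86) + z) + H(31 + 47) = (-7 - 21379) - (31 + 47) = -21386 - 1*78 = -21386 - 78 = -21464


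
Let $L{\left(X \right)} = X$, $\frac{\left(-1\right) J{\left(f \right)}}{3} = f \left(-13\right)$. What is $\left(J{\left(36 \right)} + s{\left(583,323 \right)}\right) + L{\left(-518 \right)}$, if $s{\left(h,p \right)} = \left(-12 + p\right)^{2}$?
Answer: $97607$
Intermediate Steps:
$J{\left(f \right)} = 39 f$ ($J{\left(f \right)} = - 3 f \left(-13\right) = - 3 \left(- 13 f\right) = 39 f$)
$\left(J{\left(36 \right)} + s{\left(583,323 \right)}\right) + L{\left(-518 \right)} = \left(39 \cdot 36 + \left(-12 + 323\right)^{2}\right) - 518 = \left(1404 + 311^{2}\right) - 518 = \left(1404 + 96721\right) - 518 = 98125 - 518 = 97607$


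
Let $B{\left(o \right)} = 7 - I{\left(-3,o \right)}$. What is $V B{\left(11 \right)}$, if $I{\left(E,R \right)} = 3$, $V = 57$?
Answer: $228$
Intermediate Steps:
$B{\left(o \right)} = 4$ ($B{\left(o \right)} = 7 - 3 = 4$)
$V B{\left(11 \right)} = 57 \cdot 4 = 228$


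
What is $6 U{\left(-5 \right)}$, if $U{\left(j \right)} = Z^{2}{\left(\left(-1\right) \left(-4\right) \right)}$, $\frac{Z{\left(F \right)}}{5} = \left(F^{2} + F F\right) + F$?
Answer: $194400$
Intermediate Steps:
$Z{\left(F \right)} = 5 F + 10 F^{2}$ ($Z{\left(F \right)} = 5 \left(\left(F^{2} + F F\right) + F\right) = 5 \left(\left(F^{2} + F^{2}\right) + F\right) = 5 \left(2 F^{2} + F\right) = 5 \left(F + 2 F^{2}\right) = 5 F + 10 F^{2}$)
$U{\left(j \right)} = 32400$ ($U{\left(j \right)} = \left(5 \left(\left(-1\right) \left(-4\right)\right) \left(1 + 2 \left(\left(-1\right) \left(-4\right)\right)\right)\right)^{2} = \left(5 \cdot 4 \left(1 + 2 \cdot 4\right)\right)^{2} = \left(5 \cdot 4 \left(1 + 8\right)\right)^{2} = \left(5 \cdot 4 \cdot 9\right)^{2} = 180^{2} = 32400$)
$6 U{\left(-5 \right)} = 6 \cdot 32400 = 194400$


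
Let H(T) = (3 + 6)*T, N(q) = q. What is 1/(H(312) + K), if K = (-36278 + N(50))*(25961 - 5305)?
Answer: -1/748322760 ≈ -1.3363e-9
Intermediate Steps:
K = -748325568 (K = (-36278 + 50)*(25961 - 5305) = -36228*20656 = -748325568)
H(T) = 9*T
1/(H(312) + K) = 1/(9*312 - 748325568) = 1/(2808 - 748325568) = 1/(-748322760) = -1/748322760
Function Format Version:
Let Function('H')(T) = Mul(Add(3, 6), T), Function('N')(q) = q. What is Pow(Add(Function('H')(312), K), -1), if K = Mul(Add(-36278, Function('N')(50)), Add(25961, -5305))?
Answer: Rational(-1, 748322760) ≈ -1.3363e-9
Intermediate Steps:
K = -748325568 (K = Mul(Add(-36278, 50), Add(25961, -5305)) = Mul(-36228, 20656) = -748325568)
Function('H')(T) = Mul(9, T)
Pow(Add(Function('H')(312), K), -1) = Pow(Add(Mul(9, 312), -748325568), -1) = Pow(Add(2808, -748325568), -1) = Pow(-748322760, -1) = Rational(-1, 748322760)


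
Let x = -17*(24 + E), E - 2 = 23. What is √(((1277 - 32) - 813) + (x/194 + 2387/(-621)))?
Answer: √683548018242/40158 ≈ 20.588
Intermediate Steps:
E = 25 (E = 2 + 23 = 25)
x = -833 (x = -17*(24 + 25) = -17*49 = -833)
√(((1277 - 32) - 813) + (x/194 + 2387/(-621))) = √(((1277 - 32) - 813) + (-833/194 + 2387/(-621))) = √((1245 - 813) + (-833*1/194 + 2387*(-1/621))) = √(432 + (-833/194 - 2387/621)) = √(432 - 980371/120474) = √(51064397/120474) = √683548018242/40158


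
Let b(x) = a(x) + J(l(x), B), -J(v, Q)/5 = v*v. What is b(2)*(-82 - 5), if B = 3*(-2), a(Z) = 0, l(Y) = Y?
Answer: 1740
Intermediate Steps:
B = -6
J(v, Q) = -5*v² (J(v, Q) = -5*v*v = -5*v²)
b(x) = -5*x² (b(x) = 0 - 5*x² = -5*x²)
b(2)*(-82 - 5) = (-5*2²)*(-82 - 5) = -5*4*(-87) = -20*(-87) = 1740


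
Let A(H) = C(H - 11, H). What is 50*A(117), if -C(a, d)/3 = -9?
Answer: 1350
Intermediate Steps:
C(a, d) = 27 (C(a, d) = -3*(-9) = 27)
A(H) = 27
50*A(117) = 50*27 = 1350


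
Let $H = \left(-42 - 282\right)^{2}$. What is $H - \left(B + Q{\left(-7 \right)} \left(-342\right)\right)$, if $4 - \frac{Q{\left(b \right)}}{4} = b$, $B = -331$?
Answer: $120355$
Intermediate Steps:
$Q{\left(b \right)} = 16 - 4 b$
$H = 104976$ ($H = \left(-324\right)^{2} = 104976$)
$H - \left(B + Q{\left(-7 \right)} \left(-342\right)\right) = 104976 - \left(-331 + \left(16 - -28\right) \left(-342\right)\right) = 104976 - \left(-331 + \left(16 + 28\right) \left(-342\right)\right) = 104976 - \left(-331 + 44 \left(-342\right)\right) = 104976 - \left(-331 - 15048\right) = 104976 - -15379 = 104976 + 15379 = 120355$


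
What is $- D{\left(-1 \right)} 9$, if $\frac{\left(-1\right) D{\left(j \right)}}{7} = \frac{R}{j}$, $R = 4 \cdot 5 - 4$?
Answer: $-1008$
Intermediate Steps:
$R = 16$ ($R = 20 - 4 = 16$)
$D{\left(j \right)} = - \frac{112}{j}$ ($D{\left(j \right)} = - 7 \frac{16}{j} = - \frac{112}{j}$)
$- D{\left(-1 \right)} 9 = - - \frac{112}{-1} \cdot 9 = - \left(-112\right) \left(-1\right) 9 = - 112 \cdot 9 = \left(-1\right) 1008 = -1008$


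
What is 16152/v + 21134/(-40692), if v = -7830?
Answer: -22853789/8850510 ≈ -2.5822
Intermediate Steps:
16152/v + 21134/(-40692) = 16152/(-7830) + 21134/(-40692) = 16152*(-1/7830) + 21134*(-1/40692) = -2692/1305 - 10567/20346 = -22853789/8850510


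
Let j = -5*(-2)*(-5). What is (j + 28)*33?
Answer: -726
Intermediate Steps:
j = -50 (j = 10*(-5) = -50)
(j + 28)*33 = (-50 + 28)*33 = -22*33 = -726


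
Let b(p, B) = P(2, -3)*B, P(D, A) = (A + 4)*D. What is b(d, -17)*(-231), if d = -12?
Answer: 7854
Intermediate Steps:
P(D, A) = D*(4 + A) (P(D, A) = (4 + A)*D = D*(4 + A))
b(p, B) = 2*B (b(p, B) = (2*(4 - 3))*B = (2*1)*B = 2*B)
b(d, -17)*(-231) = (2*(-17))*(-231) = -34*(-231) = 7854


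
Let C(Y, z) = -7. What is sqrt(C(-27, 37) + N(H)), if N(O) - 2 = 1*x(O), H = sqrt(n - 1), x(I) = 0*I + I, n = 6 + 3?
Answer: sqrt(-5 + 2*sqrt(2)) ≈ 1.4736*I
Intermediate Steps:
n = 9
x(I) = I (x(I) = 0 + I = I)
H = 2*sqrt(2) (H = sqrt(9 - 1) = sqrt(8) = 2*sqrt(2) ≈ 2.8284)
N(O) = 2 + O (N(O) = 2 + 1*O = 2 + O)
sqrt(C(-27, 37) + N(H)) = sqrt(-7 + (2 + 2*sqrt(2))) = sqrt(-5 + 2*sqrt(2))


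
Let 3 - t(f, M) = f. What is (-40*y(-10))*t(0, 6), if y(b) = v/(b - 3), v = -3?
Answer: -360/13 ≈ -27.692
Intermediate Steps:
t(f, M) = 3 - f
y(b) = -3/(-3 + b) (y(b) = -3/(b - 3) = -3/(-3 + b))
(-40*y(-10))*t(0, 6) = (-(-120)/(-3 - 10))*(3 - 1*0) = (-(-120)/(-13))*(3 + 0) = -(-120)*(-1)/13*3 = -40*3/13*3 = -120/13*3 = -360/13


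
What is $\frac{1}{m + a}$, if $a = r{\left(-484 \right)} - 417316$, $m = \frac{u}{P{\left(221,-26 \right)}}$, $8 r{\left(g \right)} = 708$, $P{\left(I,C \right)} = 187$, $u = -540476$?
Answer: $- \frac{374}{157124037} \approx -2.3803 \cdot 10^{-6}$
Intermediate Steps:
$r{\left(g \right)} = \frac{177}{2}$ ($r{\left(g \right)} = \frac{1}{8} \cdot 708 = \frac{177}{2}$)
$m = - \frac{540476}{187} \approx -2890.2$
$a = - \frac{834455}{2}$ ($a = \frac{177}{2} - 417316 = - \frac{834455}{2} \approx -4.1723 \cdot 10^{5}$)
$\frac{1}{m + a} = \frac{1}{- \frac{540476}{187} - \frac{834455}{2}} = \frac{1}{- \frac{157124037}{374}} = - \frac{374}{157124037}$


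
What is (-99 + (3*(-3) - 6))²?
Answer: 12996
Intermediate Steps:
(-99 + (3*(-3) - 6))² = (-99 + (-9 - 6))² = (-99 - 15)² = (-114)² = 12996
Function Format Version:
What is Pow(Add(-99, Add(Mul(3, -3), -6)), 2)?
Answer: 12996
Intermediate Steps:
Pow(Add(-99, Add(Mul(3, -3), -6)), 2) = Pow(Add(-99, Add(-9, -6)), 2) = Pow(Add(-99, -15), 2) = Pow(-114, 2) = 12996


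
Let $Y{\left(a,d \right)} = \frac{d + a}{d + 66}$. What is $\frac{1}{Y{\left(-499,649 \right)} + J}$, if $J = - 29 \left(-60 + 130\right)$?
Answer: $- \frac{143}{290260} \approx -0.00049266$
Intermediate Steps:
$Y{\left(a,d \right)} = \frac{a + d}{66 + d}$
$J = -2030$ ($J = \left(-29\right) 70 = -2030$)
$\frac{1}{Y{\left(-499,649 \right)} + J} = \frac{1}{\frac{-499 + 649}{66 + 649} - 2030} = \frac{1}{\frac{1}{715} \cdot 150 - 2030} = \frac{1}{\frac{30}{143} - 2030} = \frac{1}{- \frac{290260}{143}} = - \frac{143}{290260}$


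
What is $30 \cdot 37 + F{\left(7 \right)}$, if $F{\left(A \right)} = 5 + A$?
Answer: $1122$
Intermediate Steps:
$30 \cdot 37 + F{\left(7 \right)} = 30 \cdot 37 + \left(5 + 7\right) = 1110 + 12 = 1122$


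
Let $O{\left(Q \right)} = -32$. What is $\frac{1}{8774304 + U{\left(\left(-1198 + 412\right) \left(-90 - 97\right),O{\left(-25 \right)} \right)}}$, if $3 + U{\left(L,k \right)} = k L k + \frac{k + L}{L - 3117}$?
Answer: $\frac{28773}{4583074792127} \approx 6.2781 \cdot 10^{-9}$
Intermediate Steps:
$U{\left(L,k \right)} = -3 + L k^{2} + \frac{L + k}{-3117 + L}$ ($U{\left(L,k \right)} = -3 + \left(k L k + \frac{k + L}{L - 3117}\right) = -3 + \left(L k k + \frac{L + k}{-3117 + L}\right) = -3 + \left(L k^{2} + \frac{L + k}{-3117 + L}\right) = -3 + L k^{2} + \frac{L + k}{-3117 + L}$)
$\frac{1}{8774304 + U{\left(\left(-1198 + 412\right) \left(-90 - 97\right),O{\left(-25 \right)} \right)}} = \frac{1}{8774304 + \frac{9351 - 32 - 2 \left(-1198 + 412\right) \left(-90 - 97\right) + \left(\left(-1198 + 412\right) \left(-90 - 97\right)\right)^{2} \left(-32\right)^{2} - 3117 \left(-1198 + 412\right) \left(-90 - 97\right) \left(-32\right)^{2}}{-3117 + \left(-1198 + 412\right) \left(-90 - 97\right)}} = \frac{1}{8774304 + \frac{9351 - 32 - 2 \left(\left(-786\right) \left(-187\right)\right) + \left(\left(-786\right) \left(-187\right)\right)^{2} \cdot 1024 - 3117 \left(\left(-786\right) \left(-187\right)\right) 1024}{-3117 - -146982}} = \frac{1}{8774304 + \frac{9351 - 32 - 293964 + 146982^{2} \cdot 1024 - 458142894 \cdot 1024}{-3117 + 146982}} = \frac{1}{8774304 + \frac{9351 - 32 - 293964 + 21603708324 \cdot 1024 - 469138323456}{143865}} = \frac{1}{8774304 + \frac{9351 - 32 - 293964 + 22122197323776 - 469138323456}{143865}} = \frac{1}{8774304 + \frac{1}{143865} \cdot 21653058715675} = \frac{1}{8774304 + \frac{4330611743135}{28773}} = \frac{1}{\frac{4583074792127}{28773}} = \frac{28773}{4583074792127}$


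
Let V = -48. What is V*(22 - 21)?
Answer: -48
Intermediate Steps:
V*(22 - 21) = -48*(22 - 21) = -48*1 = -48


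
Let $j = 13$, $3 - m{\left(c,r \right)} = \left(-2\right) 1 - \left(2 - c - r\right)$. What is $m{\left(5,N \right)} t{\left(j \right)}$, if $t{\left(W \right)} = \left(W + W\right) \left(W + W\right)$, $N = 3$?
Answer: $-676$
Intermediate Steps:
$m{\left(c,r \right)} = 7 - c - r$ ($m{\left(c,r \right)} = 3 - \left(\left(-2\right) 1 - \left(2 - c - r\right)\right) = 3 - \left(-2 + \left(-2 + c + r\right)\right) = 3 - \left(-4 + c + r\right) = 7 - c - r$)
$t{\left(W \right)} = 4 W^{2}$ ($t{\left(W \right)} = 2 W 2 W = 4 W^{2}$)
$m{\left(5,N \right)} t{\left(j \right)} = \left(7 - 5 - 3\right) 4 \cdot 13^{2} = \left(7 - 5 - 3\right) 4 \cdot 169 = \left(-1\right) 676 = -676$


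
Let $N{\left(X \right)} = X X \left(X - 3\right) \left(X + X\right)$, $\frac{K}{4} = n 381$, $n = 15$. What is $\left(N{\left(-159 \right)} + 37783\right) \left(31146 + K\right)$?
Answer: $70338158548674$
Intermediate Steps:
$K = 22860$ ($K = 4 \cdot 15 \cdot 381 = 4 \cdot 5715 = 22860$)
$N{\left(X \right)} = 2 X^{3} \left(-3 + X\right)$ ($N{\left(X \right)} = X^{2} \left(-3 + X\right) 2 X = X^{2} \cdot 2 X \left(-3 + X\right) = 2 X^{3} \left(-3 + X\right)$)
$\left(N{\left(-159 \right)} + 37783\right) \left(31146 + K\right) = \left(2 \left(-159\right)^{3} \left(-3 - 159\right) + 37783\right) \left(31146 + 22860\right) = \left(2 \left(-4019679\right) \left(-162\right) + 37783\right) 54006 = \left(1302375996 + 37783\right) 54006 = 1302413779 \cdot 54006 = 70338158548674$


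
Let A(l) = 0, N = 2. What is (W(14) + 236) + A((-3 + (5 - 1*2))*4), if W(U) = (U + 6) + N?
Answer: 258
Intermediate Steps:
W(U) = 8 + U (W(U) = (U + 6) + 2 = (6 + U) + 2 = 8 + U)
(W(14) + 236) + A((-3 + (5 - 1*2))*4) = ((8 + 14) + 236) + 0 = (22 + 236) + 0 = 258 + 0 = 258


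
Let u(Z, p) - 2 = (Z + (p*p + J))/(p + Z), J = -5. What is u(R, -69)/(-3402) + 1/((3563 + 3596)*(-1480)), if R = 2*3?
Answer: 24559844597/1135426277160 ≈ 0.021630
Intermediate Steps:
R = 6
u(Z, p) = 2 + (-5 + Z + p²)/(Z + p) (u(Z, p) = 2 + (Z + (p*p - 5))/(p + Z) = 2 + (Z + (p² - 5))/(Z + p) = 2 + (Z + (-5 + p²))/(Z + p) = 2 + (-5 + Z + p²)/(Z + p))
u(R, -69)/(-3402) + 1/((3563 + 3596)*(-1480)) = ((-5 + (-69)² + 2*(-69) + 3*6)/(6 - 69))/(-3402) + 1/((3563 + 3596)*(-1480)) = ((-5 + 4761 - 138 + 18)/(-63))*(-1/3402) - 1/1480/7159 = -1/63*4636*(-1/3402) + (1/7159)*(-1/1480) = -4636/63*(-1/3402) - 1/10595320 = 2318/107163 - 1/10595320 = 24559844597/1135426277160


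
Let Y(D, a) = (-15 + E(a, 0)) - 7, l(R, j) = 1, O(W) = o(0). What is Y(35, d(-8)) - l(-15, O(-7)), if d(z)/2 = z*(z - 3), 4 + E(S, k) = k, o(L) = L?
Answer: -27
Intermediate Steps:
O(W) = 0
E(S, k) = -4 + k
d(z) = 2*z*(-3 + z) (d(z) = 2*(z*(z - 3)) = 2*(z*(-3 + z)) = 2*z*(-3 + z))
Y(D, a) = -26 (Y(D, a) = (-15 + (-4 + 0)) - 7 = (-15 - 4) - 7 = -19 - 7 = -26)
Y(35, d(-8)) - l(-15, O(-7)) = -26 - 1*1 = -26 - 1 = -27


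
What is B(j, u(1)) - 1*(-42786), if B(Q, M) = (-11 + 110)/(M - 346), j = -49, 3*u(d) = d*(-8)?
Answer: 44753859/1046 ≈ 42786.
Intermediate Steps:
u(d) = -8*d/3 (u(d) = (d*(-8))/3 = (-8*d)/3 = -8*d/3)
B(Q, M) = 99/(-346 + M)
B(j, u(1)) - 1*(-42786) = 99/(-346 - 8/3*1) - 1*(-42786) = 99/(-346 - 8/3) + 42786 = 99/(-1046/3) + 42786 = 99*(-3/1046) + 42786 = -297/1046 + 42786 = 44753859/1046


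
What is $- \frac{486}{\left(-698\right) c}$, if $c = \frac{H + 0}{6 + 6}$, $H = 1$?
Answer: $\frac{2916}{349} \approx 8.3553$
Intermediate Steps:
$c = \frac{1}{12}$ ($c = \frac{1 + 0}{6 + 6} = 1 \cdot \frac{1}{12} = \frac{1}{12} \approx 0.083333$)
$- \frac{486}{\left(-698\right) c} = - \frac{486}{\left(-698\right) \frac{1}{12}} = - \frac{486}{- \frac{349}{6}} = \left(-486\right) \left(- \frac{6}{349}\right) = \frac{2916}{349}$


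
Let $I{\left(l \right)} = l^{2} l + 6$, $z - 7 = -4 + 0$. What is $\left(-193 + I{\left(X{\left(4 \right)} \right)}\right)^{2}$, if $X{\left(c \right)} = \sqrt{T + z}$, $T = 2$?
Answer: $35094 - 1870 \sqrt{5} \approx 30913.0$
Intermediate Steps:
$z = 3$ ($z = 7 + \left(-4 + 0\right) = 7 - 4 = 3$)
$X{\left(c \right)} = \sqrt{5}$ ($X{\left(c \right)} = \sqrt{2 + 3} = \sqrt{5}$)
$I{\left(l \right)} = 6 + l^{3}$ ($I{\left(l \right)} = l^{3} + 6 = 6 + l^{3}$)
$\left(-193 + I{\left(X{\left(4 \right)} \right)}\right)^{2} = \left(-193 + \left(6 + \left(\sqrt{5}\right)^{3}\right)\right)^{2} = \left(-193 + \left(6 + 5 \sqrt{5}\right)\right)^{2} = \left(-187 + 5 \sqrt{5}\right)^{2}$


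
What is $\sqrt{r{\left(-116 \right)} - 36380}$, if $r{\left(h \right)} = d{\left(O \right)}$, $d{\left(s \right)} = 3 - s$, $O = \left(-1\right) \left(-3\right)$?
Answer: $2 i \sqrt{9095} \approx 190.74 i$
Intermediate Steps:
$O = 3$
$r{\left(h \right)} = 0$ ($r{\left(h \right)} = 3 - 3 = 0$)
$\sqrt{r{\left(-116 \right)} - 36380} = \sqrt{0 - 36380} = \sqrt{-36380} = 2 i \sqrt{9095}$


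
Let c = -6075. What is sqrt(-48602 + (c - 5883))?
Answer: 4*I*sqrt(3785) ≈ 246.09*I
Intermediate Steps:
sqrt(-48602 + (c - 5883)) = sqrt(-48602 + (-6075 - 5883)) = sqrt(-48602 - 11958) = sqrt(-60560) = 4*I*sqrt(3785)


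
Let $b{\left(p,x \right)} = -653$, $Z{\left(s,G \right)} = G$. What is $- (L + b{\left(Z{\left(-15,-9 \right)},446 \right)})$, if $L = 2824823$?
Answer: $-2824170$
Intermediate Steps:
$- (L + b{\left(Z{\left(-15,-9 \right)},446 \right)}) = - (2824823 - 653) = \left(-1\right) 2824170 = -2824170$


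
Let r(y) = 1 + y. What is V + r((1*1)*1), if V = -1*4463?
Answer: -4461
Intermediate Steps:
V = -4463
V + r((1*1)*1) = -4463 + (1 + (1*1)*1) = -4463 + (1 + 1*1) = -4463 + (1 + 1) = -4463 + 2 = -4461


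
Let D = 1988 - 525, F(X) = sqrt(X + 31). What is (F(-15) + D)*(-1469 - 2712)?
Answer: -6133527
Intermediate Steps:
F(X) = sqrt(31 + X)
D = 1463
(F(-15) + D)*(-1469 - 2712) = (sqrt(31 - 15) + 1463)*(-1469 - 2712) = (sqrt(16) + 1463)*(-4181) = (4 + 1463)*(-4181) = 1467*(-4181) = -6133527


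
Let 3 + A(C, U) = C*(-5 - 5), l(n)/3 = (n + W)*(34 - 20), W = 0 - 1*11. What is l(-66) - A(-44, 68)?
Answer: -3671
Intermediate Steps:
W = -11 (W = 0 - 11 = -11)
l(n) = -462 + 42*n (l(n) = 3*((n - 11)*(34 - 20)) = 3*((-11 + n)*14) = 3*(-154 + 14*n) = -462 + 42*n)
A(C, U) = -3 - 10*C (A(C, U) = -3 + C*(-5 - 5) = -3 + C*(-10) = -3 - 10*C)
l(-66) - A(-44, 68) = (-462 + 42*(-66)) - (-3 - 10*(-44)) = (-462 - 2772) - (-3 + 440) = -3234 - 1*437 = -3234 - 437 = -3671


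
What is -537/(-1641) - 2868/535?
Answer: -1473031/292645 ≈ -5.0335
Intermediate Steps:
-537/(-1641) - 2868/535 = -537*(-1/1641) - 2868*1/535 = 179/547 - 2868/535 = -1473031/292645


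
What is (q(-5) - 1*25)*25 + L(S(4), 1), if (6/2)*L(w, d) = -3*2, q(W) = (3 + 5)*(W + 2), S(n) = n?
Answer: -1227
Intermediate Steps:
q(W) = 16 + 8*W (q(W) = 8*(2 + W) = 16 + 8*W)
L(w, d) = -2 (L(w, d) = (-3*2)/3 = (1/3)*(-6) = -2)
(q(-5) - 1*25)*25 + L(S(4), 1) = ((16 + 8*(-5)) - 1*25)*25 - 2 = ((16 - 40) - 25)*25 - 2 = (-24 - 25)*25 - 2 = -49*25 - 2 = -1225 - 2 = -1227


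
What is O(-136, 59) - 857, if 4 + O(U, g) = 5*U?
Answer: -1541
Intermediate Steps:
O(U, g) = -4 + 5*U
O(-136, 59) - 857 = (-4 + 5*(-136)) - 857 = (-4 - 680) - 857 = -684 - 857 = -1541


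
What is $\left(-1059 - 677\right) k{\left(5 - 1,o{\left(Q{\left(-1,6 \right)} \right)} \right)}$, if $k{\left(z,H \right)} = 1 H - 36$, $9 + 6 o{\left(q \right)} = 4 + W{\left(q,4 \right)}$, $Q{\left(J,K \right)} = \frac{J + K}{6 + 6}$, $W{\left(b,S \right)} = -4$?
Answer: $65100$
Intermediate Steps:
$Q{\left(J,K \right)} = \frac{J}{12} + \frac{K}{12}$ ($Q{\left(J,K \right)} = \frac{J + K}{12} = \left(J + K\right) \frac{1}{12} = \frac{J}{12} + \frac{K}{12}$)
$o{\left(q \right)} = - \frac{3}{2}$ ($o{\left(q \right)} = - \frac{3}{2} + \frac{4 - 4}{6} = - \frac{3}{2} + \frac{1}{6} \cdot 0 = - \frac{3}{2} + 0 = - \frac{3}{2}$)
$k{\left(z,H \right)} = -36 + H$ ($k{\left(z,H \right)} = H - 36 = -36 + H$)
$\left(-1059 - 677\right) k{\left(5 - 1,o{\left(Q{\left(-1,6 \right)} \right)} \right)} = \left(-1059 - 677\right) \left(-36 - \frac{3}{2}\right) = \left(-1059 - 677\right) \left(- \frac{75}{2}\right) = \left(-1736\right) \left(- \frac{75}{2}\right) = 65100$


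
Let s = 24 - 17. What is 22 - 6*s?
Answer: -20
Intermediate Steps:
s = 7
22 - 6*s = 22 - 6*7 = 22 - 42 = -20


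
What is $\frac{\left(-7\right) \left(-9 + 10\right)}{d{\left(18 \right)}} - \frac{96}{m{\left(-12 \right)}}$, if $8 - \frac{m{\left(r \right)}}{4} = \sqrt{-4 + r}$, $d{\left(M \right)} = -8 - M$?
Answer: $- \frac{277}{130} - \frac{6 i}{5} \approx -2.1308 - 1.2 i$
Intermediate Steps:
$m{\left(r \right)} = 32 - 4 \sqrt{-4 + r}$
$\frac{\left(-7\right) \left(-9 + 10\right)}{d{\left(18 \right)}} - \frac{96}{m{\left(-12 \right)}} = \frac{\left(-7\right) \left(-9 + 10\right)}{-8 - 18} - \frac{96}{32 - 4 \sqrt{-4 - 12}} = \frac{\left(-7\right) 1}{-8 - 18} - \frac{96}{32 - 4 \sqrt{-16}} = - \frac{7}{-26} - \frac{96}{32 - 4 \cdot 4 i} = \left(-7\right) \left(- \frac{1}{26}\right) - \frac{96}{32 - 16 i} = \frac{7}{26} - 96 \frac{32 + 16 i}{1280} = \frac{7}{26} - \frac{3 \left(32 + 16 i\right)}{40}$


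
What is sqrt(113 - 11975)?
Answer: 3*I*sqrt(1318) ≈ 108.91*I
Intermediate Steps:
sqrt(113 - 11975) = sqrt(-11862) = 3*I*sqrt(1318)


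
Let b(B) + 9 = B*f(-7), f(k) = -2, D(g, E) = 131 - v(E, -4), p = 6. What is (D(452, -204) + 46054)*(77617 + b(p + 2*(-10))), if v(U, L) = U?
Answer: 3601456404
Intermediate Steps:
D(g, E) = 131 - E
b(B) = -9 - 2*B (b(B) = -9 + B*(-2) = -9 - 2*B)
(D(452, -204) + 46054)*(77617 + b(p + 2*(-10))) = ((131 - 1*(-204)) + 46054)*(77617 + (-9 - 2*(6 + 2*(-10)))) = ((131 + 204) + 46054)*(77617 + (-9 - 2*(6 - 20))) = (335 + 46054)*(77617 + (-9 - 2*(-14))) = 46389*(77617 + (-9 + 28)) = 46389*(77617 + 19) = 46389*77636 = 3601456404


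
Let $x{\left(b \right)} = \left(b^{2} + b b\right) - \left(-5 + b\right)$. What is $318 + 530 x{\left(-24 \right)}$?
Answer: $626248$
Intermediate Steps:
$x{\left(b \right)} = 5 - b + 2 b^{2}$ ($x{\left(b \right)} = \left(b^{2} + b^{2}\right) - \left(-5 + b\right) = 2 b^{2} - \left(-5 + b\right) = 5 - b + 2 b^{2}$)
$318 + 530 x{\left(-24 \right)} = 318 + 530 \left(5 - -24 + 2 \left(-24\right)^{2}\right) = 318 + 530 \left(5 + 24 + 2 \cdot 576\right) = 318 + 530 \left(5 + 24 + 1152\right) = 318 + 530 \cdot 1181 = 318 + 625930 = 626248$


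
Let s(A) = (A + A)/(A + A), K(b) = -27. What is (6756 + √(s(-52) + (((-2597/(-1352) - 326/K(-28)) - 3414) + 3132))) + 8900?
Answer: 15656 + I*√58480518/468 ≈ 15656.0 + 16.34*I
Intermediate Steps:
s(A) = 1 (s(A) = (2*A)/((2*A)) = (2*A)*(1/(2*A)) = 1)
(6756 + √(s(-52) + (((-2597/(-1352) - 326/K(-28)) - 3414) + 3132))) + 8900 = (6756 + √(1 + (((-2597/(-1352) - 326/(-27)) - 3414) + 3132))) + 8900 = (6756 + √(1 + (((-2597*(-1/1352) - 326*(-1/27)) - 3414) + 3132))) + 8900 = (6756 + √(1 + (((2597/1352 + 326/27) - 3414) + 3132))) + 8900 = (6756 + √(1 + ((510871/36504 - 3414) + 3132))) + 8900 = (6756 + √(1 + (-124113785/36504 + 3132))) + 8900 = (6756 + √(1 - 9783257/36504)) + 8900 = (6756 + √(-9746753/36504)) + 8900 = (6756 + I*√58480518/468) + 8900 = 15656 + I*√58480518/468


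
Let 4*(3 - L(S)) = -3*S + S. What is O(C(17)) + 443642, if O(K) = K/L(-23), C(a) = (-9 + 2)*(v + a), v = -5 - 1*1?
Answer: 7542068/17 ≈ 4.4365e+5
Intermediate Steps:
v = -6 (v = -5 - 1 = -6)
L(S) = 3 + S/2 (L(S) = 3 - (-3*S + S)/4 = 3 - (-1)*S/2 = 3 + S/2)
C(a) = 42 - 7*a (C(a) = (-9 + 2)*(-6 + a) = -7*(-6 + a) = 42 - 7*a)
O(K) = -2*K/17 (O(K) = K/(3 + (1/2)*(-23)) = K/(3 - 23/2) = K/(-17/2) = K*(-2/17) = -2*K/17)
O(C(17)) + 443642 = -2*(42 - 7*17)/17 + 443642 = -2*(42 - 119)/17 + 443642 = -2/17*(-77) + 443642 = 154/17 + 443642 = 7542068/17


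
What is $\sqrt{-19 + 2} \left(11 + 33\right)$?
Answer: $44 i \sqrt{17} \approx 181.42 i$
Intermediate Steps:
$\sqrt{-19 + 2} \left(11 + 33\right) = \sqrt{-17} \cdot 44 = i \sqrt{17} \cdot 44 = 44 i \sqrt{17}$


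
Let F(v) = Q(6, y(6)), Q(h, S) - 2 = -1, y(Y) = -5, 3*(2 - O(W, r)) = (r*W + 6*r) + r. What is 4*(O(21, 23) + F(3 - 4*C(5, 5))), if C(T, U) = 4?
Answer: -2540/3 ≈ -846.67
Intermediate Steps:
O(W, r) = 2 - 7*r/3 - W*r/3 (O(W, r) = 2 - ((r*W + 6*r) + r)/3 = 2 - ((W*r + 6*r) + r)/3 = 2 - ((6*r + W*r) + r)/3 = 2 - (7*r + W*r)/3 = 2 + (-7*r/3 - W*r/3) = 2 - 7*r/3 - W*r/3)
Q(h, S) = 1 (Q(h, S) = 2 - 1 = 1)
F(v) = 1
4*(O(21, 23) + F(3 - 4*C(5, 5))) = 4*((2 - 7/3*23 - 1/3*21*23) + 1) = 4*((2 - 161/3 - 161) + 1) = 4*(-638/3 + 1) = 4*(-635/3) = -2540/3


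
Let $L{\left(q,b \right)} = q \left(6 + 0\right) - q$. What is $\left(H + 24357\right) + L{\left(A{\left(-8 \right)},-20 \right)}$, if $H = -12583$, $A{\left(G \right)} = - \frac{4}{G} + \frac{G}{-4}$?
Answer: $\frac{23573}{2} \approx 11787.0$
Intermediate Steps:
$A{\left(G \right)} = - \frac{4}{G} - \frac{G}{4}$ ($A{\left(G \right)} = - \frac{4}{G} + G \left(- \frac{1}{4}\right) = - \frac{4}{G} - \frac{G}{4}$)
$L{\left(q,b \right)} = 5 q$ ($L{\left(q,b \right)} = q 6 - q = 6 q - q = 5 q$)
$\left(H + 24357\right) + L{\left(A{\left(-8 \right)},-20 \right)} = \left(-12583 + 24357\right) + 5 \left(- \frac{4}{-8} - -2\right) = 11774 + 5 \left(\left(-4\right) \left(- \frac{1}{8}\right) + 2\right) = 11774 + 5 \left(\frac{1}{2} + 2\right) = 11774 + 5 \cdot \frac{5}{2} = 11774 + \frac{25}{2} = \frac{23573}{2}$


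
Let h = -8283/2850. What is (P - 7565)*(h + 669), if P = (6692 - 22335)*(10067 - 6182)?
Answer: -202427935522/5 ≈ -4.0486e+10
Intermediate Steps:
P = -60773055 (P = -15643*3885 = -60773055)
h = -2761/950 (h = -8283*1/2850 = -2761/950 ≈ -2.9063)
(P - 7565)*(h + 669) = (-60773055 - 7565)*(-2761/950 + 669) = -60780620*632789/950 = -202427935522/5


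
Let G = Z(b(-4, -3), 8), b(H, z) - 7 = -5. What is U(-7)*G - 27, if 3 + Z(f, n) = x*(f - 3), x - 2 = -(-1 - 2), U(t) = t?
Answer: 29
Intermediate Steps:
x = 5 (x = 2 - (-1 - 2) = 2 - 1*(-3) = 2 + 3 = 5)
b(H, z) = 2 (b(H, z) = 7 - 5 = 2)
Z(f, n) = -18 + 5*f (Z(f, n) = -3 + 5*(f - 3) = -3 + 5*(-3 + f) = -3 + (-15 + 5*f) = -18 + 5*f)
G = -8 (G = -18 + 5*2 = -18 + 10 = -8)
U(-7)*G - 27 = -7*(-8) - 27 = 56 - 27 = 29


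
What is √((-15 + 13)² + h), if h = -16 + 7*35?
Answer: √233 ≈ 15.264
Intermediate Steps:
h = 229 (h = -16 + 245 = 229)
√((-15 + 13)² + h) = √((-15 + 13)² + 229) = √((-2)² + 229) = √(4 + 229) = √233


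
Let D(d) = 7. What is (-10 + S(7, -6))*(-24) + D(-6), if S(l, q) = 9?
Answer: 31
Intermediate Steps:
(-10 + S(7, -6))*(-24) + D(-6) = (-10 + 9)*(-24) + 7 = -1*(-24) + 7 = 24 + 7 = 31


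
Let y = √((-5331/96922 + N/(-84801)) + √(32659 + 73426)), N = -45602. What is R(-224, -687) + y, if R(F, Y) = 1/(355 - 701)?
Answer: -1/346 + √(2378272589754 + 34485561190332*√2165)/2219574 ≈ 18.058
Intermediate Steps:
R(F, Y) = -1/346 (R(F, Y) = 1/(-346) = -1/346)
y = √(7500497/15537018 + 7*√2165) (y = √((-5331/96922 - 45602/(-84801)) + √(32659 + 73426)) = √((-5331*1/96922 - 45602*(-1/84801)) + √106085) = √((-5331/96922 + 45602/84801) + 7*√2165) = √(7500497/15537018 + 7*√2165) ≈ 18.061)
R(-224, -687) + y = -1/346 + √(2378272589754 + 34485561190332*√2165)/2219574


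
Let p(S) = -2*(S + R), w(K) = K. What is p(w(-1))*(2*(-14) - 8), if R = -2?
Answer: -216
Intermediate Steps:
p(S) = 4 - 2*S (p(S) = -2*(S - 2) = -2*(-2 + S) = 4 - 2*S)
p(w(-1))*(2*(-14) - 8) = (4 - 2*(-1))*(2*(-14) - 8) = (4 + 2)*(-28 - 8) = 6*(-36) = -216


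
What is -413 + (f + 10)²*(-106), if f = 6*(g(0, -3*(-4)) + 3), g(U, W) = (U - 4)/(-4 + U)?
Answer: -122949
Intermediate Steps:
g(U, W) = 1 (g(U, W) = (-4 + U)/(-4 + U) = 1)
f = 24 (f = 6*(1 + 3) = 6*4 = 24)
-413 + (f + 10)²*(-106) = -413 + (24 + 10)²*(-106) = -413 + 34²*(-106) = -413 + 1156*(-106) = -413 - 122536 = -122949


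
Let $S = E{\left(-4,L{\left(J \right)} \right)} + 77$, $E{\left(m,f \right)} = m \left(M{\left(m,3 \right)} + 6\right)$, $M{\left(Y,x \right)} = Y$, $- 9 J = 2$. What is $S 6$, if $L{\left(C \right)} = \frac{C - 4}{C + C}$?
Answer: $414$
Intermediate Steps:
$J = - \frac{2}{9}$ ($J = \left(- \frac{1}{9}\right) 2 = - \frac{2}{9} \approx -0.22222$)
$L{\left(C \right)} = \frac{-4 + C}{2 C}$
$E{\left(m,f \right)} = m \left(6 + m\right)$ ($E{\left(m,f \right)} = m \left(m + 6\right) = m \left(6 + m\right)$)
$S = 69$ ($S = - 4 \left(6 - 4\right) + 77 = \left(-4\right) 2 + 77 = -8 + 77 = 69$)
$S 6 = 69 \cdot 6 = 414$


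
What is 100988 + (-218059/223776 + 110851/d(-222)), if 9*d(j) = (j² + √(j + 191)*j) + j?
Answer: 138081850103075/1367047584 + 332553*I*√31/3616528 ≈ 1.0101e+5 + 0.51198*I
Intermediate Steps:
d(j) = j/9 + j²/9 + j*√(191 + j)/9 (d(j) = ((j² + √(j + 191)*j) + j)/9 = ((j² + √(191 + j)*j) + j)/9 = ((j² + j*√(191 + j)) + j)/9 = (j + j² + j*√(191 + j))/9 = j/9 + j²/9 + j*√(191 + j)/9)
100988 + (-218059/223776 + 110851/d(-222)) = 100988 + (-218059/223776 + 110851/(((⅑)*(-222)*(1 - 222 + √(191 - 222))))) = 100988 + (-218059*1/223776 + 110851/(((⅑)*(-222)*(1 - 222 + √(-31))))) = 100988 + (-218059/223776 + 110851/(((⅑)*(-222)*(1 - 222 + I*√31)))) = 100988 + (-218059/223776 + 110851/(((⅑)*(-222)*(-221 + I*√31)))) = 100988 + (-218059/223776 + 110851/(16354/3 - 74*I*√31/3)) = 22598472629/223776 + 110851/(16354/3 - 74*I*√31/3)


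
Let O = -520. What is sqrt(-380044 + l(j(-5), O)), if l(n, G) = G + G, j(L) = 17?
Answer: 2*I*sqrt(95271) ≈ 617.32*I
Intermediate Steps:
l(n, G) = 2*G
sqrt(-380044 + l(j(-5), O)) = sqrt(-380044 + 2*(-520)) = sqrt(-380044 - 1040) = sqrt(-381084) = 2*I*sqrt(95271)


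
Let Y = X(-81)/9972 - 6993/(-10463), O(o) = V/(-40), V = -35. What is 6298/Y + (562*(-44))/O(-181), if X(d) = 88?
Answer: -2344360070366/123646145 ≈ -18960.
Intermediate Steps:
O(o) = 7/8 (O(o) = -35/(-40) = -35*(-1/40) = 7/8)
Y = 17663735/26084259 (Y = 88/9972 - 6993/(-10463) = 88*(1/9972) - 6993*(-1/10463) = 22/2493 + 6993/10463 = 17663735/26084259 ≈ 0.67718)
6298/Y + (562*(-44))/O(-181) = 6298/(17663735/26084259) + (562*(-44))/(7/8) = 6298*(26084259/17663735) - 24728*8/7 = 164278663182/17663735 - 197824/7 = -2344360070366/123646145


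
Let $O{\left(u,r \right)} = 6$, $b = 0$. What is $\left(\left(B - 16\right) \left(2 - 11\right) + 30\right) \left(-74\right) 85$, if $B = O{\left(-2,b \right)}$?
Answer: $-754800$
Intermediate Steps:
$B = 6$
$\left(\left(B - 16\right) \left(2 - 11\right) + 30\right) \left(-74\right) 85 = \left(\left(6 - 16\right) \left(2 - 11\right) + 30\right) \left(-74\right) 85 = \left(\left(-10\right) \left(-9\right) + 30\right) \left(-74\right) 85 = \left(90 + 30\right) \left(-74\right) 85 = 120 \left(-74\right) 85 = \left(-8880\right) 85 = -754800$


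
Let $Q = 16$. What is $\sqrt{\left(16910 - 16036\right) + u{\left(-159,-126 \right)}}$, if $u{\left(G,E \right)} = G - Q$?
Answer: $\sqrt{699} \approx 26.439$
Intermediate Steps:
$u{\left(G,E \right)} = -16 + G$ ($u{\left(G,E \right)} = G - 16 = -16 + G$)
$\sqrt{\left(16910 - 16036\right) + u{\left(-159,-126 \right)}} = \sqrt{\left(16910 - 16036\right) - 175} = \sqrt{874 - 175} = \sqrt{699}$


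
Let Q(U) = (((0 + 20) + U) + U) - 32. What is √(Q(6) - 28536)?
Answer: 2*I*√7134 ≈ 168.93*I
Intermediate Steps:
Q(U) = -12 + 2*U (Q(U) = ((20 + U) + U) - 32 = (20 + 2*U) - 32 = -12 + 2*U)
√(Q(6) - 28536) = √((-12 + 2*6) - 28536) = √((-12 + 12) - 28536) = √(0 - 28536) = √(-28536) = 2*I*√7134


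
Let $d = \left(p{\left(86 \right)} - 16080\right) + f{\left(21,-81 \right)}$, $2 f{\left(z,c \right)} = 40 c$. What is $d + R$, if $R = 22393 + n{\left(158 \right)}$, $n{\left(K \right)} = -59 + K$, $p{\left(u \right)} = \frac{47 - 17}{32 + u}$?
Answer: $\frac{282743}{59} \approx 4792.3$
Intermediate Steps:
$p{\left(u \right)} = \frac{30}{32 + u}$
$f{\left(z,c \right)} = 20 c$ ($f{\left(z,c \right)} = \frac{40 c}{2} = 20 c$)
$R = 22492$ ($R = 22393 + \left(-59 + 158\right) = 22393 + 99 = 22492$)
$d = - \frac{1044285}{59}$ ($d = \left(\frac{30}{32 + 86} - 16080\right) + 20 \left(-81\right) = \left(\frac{30}{118} - 16080\right) - 1620 = \left(30 \cdot \frac{1}{118} - 16080\right) - 1620 = \left(\frac{15}{59} - 16080\right) - 1620 = - \frac{948705}{59} - 1620 = - \frac{1044285}{59} \approx -17700.0$)
$d + R = - \frac{1044285}{59} + 22492 = \frac{282743}{59}$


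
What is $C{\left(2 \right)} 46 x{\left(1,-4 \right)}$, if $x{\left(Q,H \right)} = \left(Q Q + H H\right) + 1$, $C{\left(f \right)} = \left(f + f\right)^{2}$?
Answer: $13248$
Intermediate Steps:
$C{\left(f \right)} = 4 f^{2}$ ($C{\left(f \right)} = \left(2 f\right)^{2} = 4 f^{2}$)
$x{\left(Q,H \right)} = 1 + H^{2} + Q^{2}$ ($x{\left(Q,H \right)} = \left(Q^{2} + H^{2}\right) + 1 = \left(H^{2} + Q^{2}\right) + 1 = 1 + H^{2} + Q^{2}$)
$C{\left(2 \right)} 46 x{\left(1,-4 \right)} = 4 \cdot 2^{2} \cdot 46 \left(1 + \left(-4\right)^{2} + 1^{2}\right) = 4 \cdot 4 \cdot 46 \left(1 + 16 + 1\right) = 16 \cdot 46 \cdot 18 = 736 \cdot 18 = 13248$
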